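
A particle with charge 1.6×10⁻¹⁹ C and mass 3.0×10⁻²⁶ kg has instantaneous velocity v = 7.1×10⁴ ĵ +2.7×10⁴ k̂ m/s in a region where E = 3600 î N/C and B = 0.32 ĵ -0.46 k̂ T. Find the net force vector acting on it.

v×B = (-4.13×10⁴, 0, 0) N/C.
E + v×B = (-3.77×10⁴, 0, 0) N/C.
F = q(E + v×B) = (1.6×10⁻¹⁹ C)·(-3.77×10⁴, 0, 0) = (-6.03×10⁻¹⁵, 0, 0) N.

F ≈ (-6.03×10⁻¹⁵, 0, 0) N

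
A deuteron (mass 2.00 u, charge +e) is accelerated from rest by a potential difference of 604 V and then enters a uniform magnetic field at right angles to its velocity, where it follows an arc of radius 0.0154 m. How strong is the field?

v = √(2|q|V/m) = √(2·1.602×10⁻¹⁹·604/3.322×10⁻²⁷) ≈ 2.414×10⁵ m/s.
B = mv/(|q|r) = (3.322×10⁻²⁷)(2.414×10⁵)/((1.602×10⁻¹⁹)(0.0154)) ≈ 0.325 T.

B ≈ 0.325 T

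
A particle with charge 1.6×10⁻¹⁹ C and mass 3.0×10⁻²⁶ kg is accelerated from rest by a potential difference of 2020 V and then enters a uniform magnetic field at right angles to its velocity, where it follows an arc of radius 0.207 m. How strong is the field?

v = √(2|q|V/m) = √(2·1.6×10⁻¹⁹·2020/3.0×10⁻²⁶) ≈ 1.468×10⁵ m/s.
B = mv/(|q|r) = (3.0×10⁻²⁶)(1.468×10⁵)/((1.6×10⁻¹⁹)(0.207)) ≈ 0.133 T.

B ≈ 0.133 T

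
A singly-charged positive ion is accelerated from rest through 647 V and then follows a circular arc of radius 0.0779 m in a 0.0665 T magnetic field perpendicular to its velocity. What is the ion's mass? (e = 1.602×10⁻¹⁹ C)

m ≈ 3.32×10⁻²⁷ kg

Combine |q|V = ½mv² and r = mv/(|q|B): eliminate v to get m = qB²r²/(2V).
m = (1.602×10⁻¹⁹)(0.0665)²(0.0779)²/(2·647) ≈ 3.32×10⁻²⁷ kg.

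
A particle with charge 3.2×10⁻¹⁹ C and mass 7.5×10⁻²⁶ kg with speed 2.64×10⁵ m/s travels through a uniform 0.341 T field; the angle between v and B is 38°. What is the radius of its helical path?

r ≈ 0.112 m

v⊥ = v sinθ = 2.64×10⁵·sin38° ≈ 1.625×10⁵ m/s.
r = m v⊥/(|q|B) = (7.5×10⁻²⁶)(1.625×10⁵)/((3.2×10⁻¹⁹)(0.341)) ≈ 0.112 m.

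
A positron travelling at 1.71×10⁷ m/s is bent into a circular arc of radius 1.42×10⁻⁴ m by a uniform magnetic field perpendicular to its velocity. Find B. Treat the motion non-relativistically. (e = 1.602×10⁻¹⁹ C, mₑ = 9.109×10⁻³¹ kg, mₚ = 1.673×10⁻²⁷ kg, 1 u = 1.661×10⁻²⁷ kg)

B ≈ 0.685 T

From |q|vB = mv²/r, B = mv/(|q|r).
B = (9.109×10⁻³¹)(1.71×10⁷)/((1.602×10⁻¹⁹)(1.42×10⁻⁴)) ≈ 0.685 T.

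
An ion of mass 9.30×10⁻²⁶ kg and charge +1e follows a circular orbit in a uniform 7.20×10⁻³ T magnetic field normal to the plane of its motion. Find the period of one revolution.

T ≈ 5.07×10⁻⁴ s

The cyclotron period depends only on m, q, B: T = 2πm/(|q|B).
T = 2π(9.30×10⁻²⁶)/((1.602×10⁻¹⁹)(7.20×10⁻³)) ≈ 5.07×10⁻⁴ s.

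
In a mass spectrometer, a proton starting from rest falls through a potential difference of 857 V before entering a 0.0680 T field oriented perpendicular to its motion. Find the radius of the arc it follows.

r ≈ 0.0622 m

Acceleration: |q|V = ½mv² ⇒ v = √(2|q|V/m) = √(2·1.602×10⁻¹⁹·857/1.673×10⁻²⁷) ≈ 4.051×10⁵ m/s.
In the field: r = mv/(|q|B) = (1.673×10⁻²⁷)(4.051×10⁵)/((1.602×10⁻¹⁹)(0.0680)) ≈ 0.0622 m.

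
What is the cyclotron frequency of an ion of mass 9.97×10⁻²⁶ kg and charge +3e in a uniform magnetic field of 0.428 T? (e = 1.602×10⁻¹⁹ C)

f ≈ 3.28×10⁵ Hz

f = |q|B/(2πm).
f = (4.806×10⁻¹⁹)(0.428)/(2π·9.97×10⁻²⁶) ≈ 3.28×10⁵ Hz.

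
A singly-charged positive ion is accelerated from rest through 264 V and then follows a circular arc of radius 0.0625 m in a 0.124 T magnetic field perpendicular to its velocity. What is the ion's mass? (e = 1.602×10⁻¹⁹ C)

m ≈ 1.82×10⁻²⁶ kg

Combine |q|V = ½mv² and r = mv/(|q|B): eliminate v to get m = qB²r²/(2V).
m = (1.602×10⁻¹⁹)(0.124)²(0.0625)²/(2·264) ≈ 1.82×10⁻²⁶ kg.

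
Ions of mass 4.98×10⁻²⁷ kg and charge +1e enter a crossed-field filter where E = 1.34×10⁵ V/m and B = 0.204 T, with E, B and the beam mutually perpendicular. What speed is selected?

For undeflected motion the electric and magnetic forces balance: qE = qvB.
v = E/B = 1.34×10⁵/0.204 = 6.57×10⁵ m/s.
The result is independent of the particle's charge and mass.

v = 6.57×10⁵ m/s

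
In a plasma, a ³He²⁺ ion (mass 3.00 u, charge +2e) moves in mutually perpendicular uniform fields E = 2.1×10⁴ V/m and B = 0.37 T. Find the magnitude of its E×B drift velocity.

The E×B drift speed is v_d = E/B.
v_d = 2.1×10⁴/0.37 = 5.7×10⁴ m/s.

v_d ≈ 5.7×10⁴ m/s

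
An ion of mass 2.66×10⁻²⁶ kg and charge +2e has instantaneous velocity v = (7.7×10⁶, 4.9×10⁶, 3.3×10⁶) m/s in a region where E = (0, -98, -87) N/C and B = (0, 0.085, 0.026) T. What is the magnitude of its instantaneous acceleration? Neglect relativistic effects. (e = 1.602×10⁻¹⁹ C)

|a| ≈ 8.45×10¹² m/s²

v×B = (-1.53×10⁵, -2.00×10⁵, 6.54×10⁵) N/C.
E + v×B = (-1.53×10⁵, -2.00×10⁵, 6.54×10⁵) N/C.
F = q(E + v×B) = (3.204×10⁻¹⁹ C)·(-1.53×10⁵, -2.00×10⁵, 6.54×10⁵) = (-4.91×10⁻¹⁴, -6.42×10⁻¹⁴, 2.10×10⁻¹³) N.
|a| = |F|/m = 2.247×10⁻¹³/2.66×10⁻²⁶ ≈ 8.45×10¹² m/s².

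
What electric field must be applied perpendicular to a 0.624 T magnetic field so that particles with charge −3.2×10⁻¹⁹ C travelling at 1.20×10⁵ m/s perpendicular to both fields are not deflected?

For straight-line motion qE = qvB, so E = vB.
E = 1.20×10⁵ × 0.624 = 7.49×10⁴ V/m.

E = 7.49×10⁴ V/m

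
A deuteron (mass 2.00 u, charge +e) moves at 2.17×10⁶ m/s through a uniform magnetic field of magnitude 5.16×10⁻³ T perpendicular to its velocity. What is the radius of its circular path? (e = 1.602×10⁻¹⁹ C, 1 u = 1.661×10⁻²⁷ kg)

r ≈ 8.72 m

The magnetic force provides the centripetal force: |q|vB = mv²/r.
r = mv/(|q|B) = (3.322×10⁻²⁷)(2.17×10⁶)/((1.602×10⁻¹⁹)(5.16×10⁻³)) ≈ 8.72 m.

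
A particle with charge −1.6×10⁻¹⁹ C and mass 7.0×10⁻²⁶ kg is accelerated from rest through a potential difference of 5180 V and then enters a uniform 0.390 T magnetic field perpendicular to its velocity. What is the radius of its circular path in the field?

r ≈ 0.173 m

Acceleration: |q|V = ½mv² ⇒ v = √(2|q|V/m) = √(2·1.6×10⁻¹⁹·5180/7.0×10⁻²⁶) ≈ 1.539×10⁵ m/s.
In the field: r = mv/(|q|B) = (7.0×10⁻²⁶)(1.539×10⁵)/((1.6×10⁻¹⁹)(0.390)) ≈ 0.173 m.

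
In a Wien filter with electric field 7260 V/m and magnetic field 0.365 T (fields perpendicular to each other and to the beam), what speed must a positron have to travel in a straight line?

v = 1.99×10⁴ m/s

Straight-line motion ⇒ electric and magnetic forces cancel, so E = vB.
v = E/B = 7260/0.365 = 1.99×10⁴ m/s.
The result is independent of the particle's charge and mass.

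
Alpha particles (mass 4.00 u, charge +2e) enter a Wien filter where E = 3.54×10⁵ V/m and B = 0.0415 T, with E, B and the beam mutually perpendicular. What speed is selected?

Straight-line motion ⇒ electric and magnetic forces cancel, so E = vB.
v = E/B = 3.54×10⁵/0.0415 = 8.53×10⁶ m/s.
The result is independent of the particle's charge and mass.

v = 8.53×10⁶ m/s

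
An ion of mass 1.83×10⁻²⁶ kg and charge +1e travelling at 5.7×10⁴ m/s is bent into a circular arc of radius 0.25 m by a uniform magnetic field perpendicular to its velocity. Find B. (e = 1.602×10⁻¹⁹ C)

From |q|vB = mv²/r, B = mv/(|q|r).
B = (1.83×10⁻²⁶)(5.7×10⁴)/((1.602×10⁻¹⁹)(0.25)) ≈ 0.026 T.

B ≈ 0.026 T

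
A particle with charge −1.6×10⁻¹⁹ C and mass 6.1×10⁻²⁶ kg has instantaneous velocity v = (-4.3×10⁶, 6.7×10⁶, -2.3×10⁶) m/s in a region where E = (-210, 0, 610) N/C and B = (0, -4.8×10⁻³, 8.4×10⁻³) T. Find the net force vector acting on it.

v×B = (4.52×10⁴, 3.61×10⁴, 2.06×10⁴) N/C.
E + v×B = (4.50×10⁴, 3.61×10⁴, 2.12×10⁴) N/C.
F = q(E + v×B) = (−1.6×10⁻¹⁹ C)·(4.50×10⁴, 3.61×10⁴, 2.12×10⁴) = (-7.20×10⁻¹⁵, -5.78×10⁻¹⁵, -3.40×10⁻¹⁵) N.

F ≈ (-7.20×10⁻¹⁵, -5.78×10⁻¹⁵, -3.40×10⁻¹⁵) N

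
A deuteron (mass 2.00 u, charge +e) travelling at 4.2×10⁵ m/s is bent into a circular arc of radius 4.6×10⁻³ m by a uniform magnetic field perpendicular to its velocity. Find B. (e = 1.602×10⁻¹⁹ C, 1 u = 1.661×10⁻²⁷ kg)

From |q|vB = mv²/r, B = mv/(|q|r).
B = (3.322×10⁻²⁷)(4.2×10⁵)/((1.602×10⁻¹⁹)(4.6×10⁻³)) ≈ 1.9 T.

B ≈ 1.9 T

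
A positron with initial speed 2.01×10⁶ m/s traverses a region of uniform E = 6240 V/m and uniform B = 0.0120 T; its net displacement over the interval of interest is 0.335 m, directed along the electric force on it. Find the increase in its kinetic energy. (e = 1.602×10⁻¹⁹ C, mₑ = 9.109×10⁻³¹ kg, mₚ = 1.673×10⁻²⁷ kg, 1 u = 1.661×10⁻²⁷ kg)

ΔKE ≈ 3.35×10⁻¹⁶ J

The magnetic force is always ⟂ v and does no work; only the electric force changes KE.
ΔKE = F_E · d = |q|E d = (1.602×10⁻¹⁹)(6240)(0.335) ≈ 3.35×10⁻¹⁶ J.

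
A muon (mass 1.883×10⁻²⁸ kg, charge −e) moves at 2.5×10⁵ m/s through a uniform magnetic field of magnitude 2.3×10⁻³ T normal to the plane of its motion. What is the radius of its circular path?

r ≈ 0.13 m

The magnetic force provides the centripetal force: |q|vB = mv²/r.
r = mv/(|q|B) = (1.883×10⁻²⁸)(2.5×10⁵)/((1.602×10⁻¹⁹)(2.3×10⁻³)) ≈ 0.13 m.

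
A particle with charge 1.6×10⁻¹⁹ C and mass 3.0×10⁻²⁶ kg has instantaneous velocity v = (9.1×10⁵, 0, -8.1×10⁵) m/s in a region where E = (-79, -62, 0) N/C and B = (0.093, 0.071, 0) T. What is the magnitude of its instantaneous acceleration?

|a| ≈ 6.12×10¹¹ m/s²

v×B = (5.75×10⁴, -7.53×10⁴, 6.46×10⁴) N/C.
E + v×B = (5.74×10⁴, -7.54×10⁴, 6.46×10⁴) N/C.
F = q(E + v×B) = (1.6×10⁻¹⁹ C)·(5.74×10⁴, -7.54×10⁴, 6.46×10⁴) = (9.19×10⁻¹⁵, -1.21×10⁻¹⁴, 1.03×10⁻¹⁴) N.
|a| = |F|/m = 1.835×10⁻¹⁴/3.0×10⁻²⁶ ≈ 6.12×10¹¹ m/s².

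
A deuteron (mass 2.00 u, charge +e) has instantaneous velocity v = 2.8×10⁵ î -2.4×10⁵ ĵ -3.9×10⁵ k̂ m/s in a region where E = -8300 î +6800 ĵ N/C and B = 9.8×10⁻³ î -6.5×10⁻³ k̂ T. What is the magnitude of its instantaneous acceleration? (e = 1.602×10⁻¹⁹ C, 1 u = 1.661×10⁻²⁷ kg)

|a| ≈ 4.15×10¹¹ m/s²

v×B = (1560, -2000, 2350) N/C.
E + v×B = (-6740, 4800, 2350) N/C.
F = q(E + v×B) = (1.602×10⁻¹⁹ C)·(-6740, 4800, 2350) = (-1.08×10⁻¹⁵, 7.69×10⁻¹⁶, 3.77×10⁻¹⁶) N.
|a| = |F|/m = 1.378×10⁻¹⁵/3.322×10⁻²⁷ ≈ 4.15×10¹¹ m/s².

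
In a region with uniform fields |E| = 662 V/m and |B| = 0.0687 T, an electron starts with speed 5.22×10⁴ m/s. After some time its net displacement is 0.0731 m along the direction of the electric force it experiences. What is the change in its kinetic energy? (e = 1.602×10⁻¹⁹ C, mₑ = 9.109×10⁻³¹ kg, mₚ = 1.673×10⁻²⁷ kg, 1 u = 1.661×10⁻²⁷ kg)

ΔKE ≈ 7.75×10⁻¹⁸ J

The magnetic force is always ⟂ v and does no work; only the electric force changes KE.
ΔKE = F_E · d = |q|E d = (1.602×10⁻¹⁹)(662)(0.0731) ≈ 7.75×10⁻¹⁸ J.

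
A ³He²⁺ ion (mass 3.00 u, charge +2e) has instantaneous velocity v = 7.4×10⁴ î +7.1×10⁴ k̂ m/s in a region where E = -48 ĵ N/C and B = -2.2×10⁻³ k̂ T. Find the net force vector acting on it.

F ≈ (0, 3.68×10⁻¹⁷, 0) N

v×B = (0, 163, 0) N/C.
E + v×B = (0, 115, 0) N/C.
F = q(E + v×B) = (3.204×10⁻¹⁹ C)·(0, 115, 0) = (0, 3.68×10⁻¹⁷, 0) N.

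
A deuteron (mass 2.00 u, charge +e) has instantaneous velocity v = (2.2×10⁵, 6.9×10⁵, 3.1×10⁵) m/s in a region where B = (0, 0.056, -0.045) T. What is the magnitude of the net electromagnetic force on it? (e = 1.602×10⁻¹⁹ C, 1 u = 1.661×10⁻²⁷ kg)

v×B = (-4.84×10⁴, 9900, 1.23×10⁴) N/C.
F = q v×B = (1.602×10⁻¹⁹ C)·(-4.84×10⁴, 9900, 1.23×10⁴) = (-7.76×10⁻¹⁵, 1.59×10⁻¹⁵, 1.97×10⁻¹⁵) N.
|F| = 8.16×10⁻¹⁵ N.

|F| ≈ 8.16×10⁻¹⁵ N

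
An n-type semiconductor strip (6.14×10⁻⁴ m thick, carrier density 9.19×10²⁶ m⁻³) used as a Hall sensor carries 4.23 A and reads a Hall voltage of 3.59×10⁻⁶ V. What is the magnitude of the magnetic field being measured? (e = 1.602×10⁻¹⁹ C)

B ≈ 0.0767 T

From V_H = IB/(n e t), B = V_H n e t / I.
B = (3.59×10⁻⁶)(9.19×10²⁶)(1.602×10⁻¹⁹)(6.14×10⁻⁴)/4.23 ≈ 0.0767 T.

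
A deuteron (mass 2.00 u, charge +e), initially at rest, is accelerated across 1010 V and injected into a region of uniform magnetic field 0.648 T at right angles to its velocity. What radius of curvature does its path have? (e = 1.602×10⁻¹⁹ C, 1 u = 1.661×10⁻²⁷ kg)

r ≈ 9.99×10⁻³ m

Acceleration: |q|V = ½mv² ⇒ v = √(2|q|V/m) = √(2·1.602×10⁻¹⁹·1010/3.322×10⁻²⁷) ≈ 3.121×10⁵ m/s.
In the field: r = mv/(|q|B) = (3.322×10⁻²⁷)(3.121×10⁵)/((1.602×10⁻¹⁹)(0.648)) ≈ 9.99×10⁻³ m.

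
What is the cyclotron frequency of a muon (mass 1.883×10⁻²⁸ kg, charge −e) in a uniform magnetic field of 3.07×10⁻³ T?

f ≈ 4.16×10⁵ Hz

f = |q|B/(2πm).
f = (1.602×10⁻¹⁹)(3.07×10⁻³)/(2π·1.883×10⁻²⁸) ≈ 4.16×10⁵ Hz.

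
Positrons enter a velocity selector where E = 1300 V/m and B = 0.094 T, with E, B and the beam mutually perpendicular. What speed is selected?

v = 1.4×10⁴ m/s

For undeflected motion the electric and magnetic forces balance: qE = qvB.
v = E/B = 1300/0.094 = 1.4×10⁴ m/s.
The result is independent of the particle's charge and mass.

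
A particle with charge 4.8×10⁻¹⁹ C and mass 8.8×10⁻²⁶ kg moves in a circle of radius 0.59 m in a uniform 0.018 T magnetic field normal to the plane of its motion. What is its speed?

From |q|vB = mv²/r, v = |q|Br/m.
v = (4.8×10⁻¹⁹)(0.018)(0.59)/8.8×10⁻²⁶ ≈ 5.8×10⁴ m/s.

v ≈ 5.8×10⁴ m/s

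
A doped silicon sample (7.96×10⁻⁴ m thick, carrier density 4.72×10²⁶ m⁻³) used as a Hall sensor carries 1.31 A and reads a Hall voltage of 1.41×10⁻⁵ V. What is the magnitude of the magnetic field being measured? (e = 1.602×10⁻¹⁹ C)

B ≈ 0.648 T

From V_H = IB/(n e t), B = V_H n e t / I.
B = (1.41×10⁻⁵)(4.72×10²⁶)(1.602×10⁻¹⁹)(7.96×10⁻⁴)/1.31 ≈ 0.648 T.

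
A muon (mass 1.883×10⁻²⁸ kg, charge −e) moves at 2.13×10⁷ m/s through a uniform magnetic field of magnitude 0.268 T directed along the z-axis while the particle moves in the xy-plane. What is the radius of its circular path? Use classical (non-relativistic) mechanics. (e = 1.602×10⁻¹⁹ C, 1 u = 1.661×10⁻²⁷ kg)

r ≈ 0.0934 m

The magnetic force provides the centripetal force: |q|vB = mv²/r.
r = mv/(|q|B) = (1.883×10⁻²⁸)(2.13×10⁷)/((1.602×10⁻¹⁹)(0.268)) ≈ 0.0934 m.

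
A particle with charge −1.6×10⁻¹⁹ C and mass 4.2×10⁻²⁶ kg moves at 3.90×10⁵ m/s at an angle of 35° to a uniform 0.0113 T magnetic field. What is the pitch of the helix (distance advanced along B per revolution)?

v∥ = v cosθ = 3.90×10⁵·cos35° ≈ 3.195×10⁵ m/s.
T = 2πm/(|q|B) = 2π(4.2×10⁻²⁶)/((1.6×10⁻¹⁹)(0.0113)) ≈ 1.460×10⁻⁴ s.
pitch = v∥ T = (3.195×10⁵)(1.460×10⁻⁴) ≈ 46.6 m.

p ≈ 46.6 m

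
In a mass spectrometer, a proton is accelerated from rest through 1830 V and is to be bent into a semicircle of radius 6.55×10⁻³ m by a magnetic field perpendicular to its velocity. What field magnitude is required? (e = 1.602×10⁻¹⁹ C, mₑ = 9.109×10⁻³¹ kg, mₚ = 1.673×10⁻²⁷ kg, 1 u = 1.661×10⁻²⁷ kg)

v = √(2|q|V/m) = √(2·1.602×10⁻¹⁹·1830/1.673×10⁻²⁷) ≈ 5.920×10⁵ m/s.
B = mv/(|q|r) = (1.673×10⁻²⁷)(5.920×10⁵)/((1.602×10⁻¹⁹)(6.55×10⁻³)) ≈ 0.944 T.

B ≈ 0.944 T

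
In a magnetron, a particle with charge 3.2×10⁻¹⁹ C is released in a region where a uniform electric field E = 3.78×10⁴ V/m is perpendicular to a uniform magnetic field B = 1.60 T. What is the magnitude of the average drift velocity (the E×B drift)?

The E×B drift speed is v_d = E/B.
v_d = 3.78×10⁴/1.60 = 2.36×10⁴ m/s.

v_d ≈ 2.36×10⁴ m/s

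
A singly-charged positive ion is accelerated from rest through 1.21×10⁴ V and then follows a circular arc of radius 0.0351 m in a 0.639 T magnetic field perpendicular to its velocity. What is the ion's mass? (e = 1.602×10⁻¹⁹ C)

m ≈ 3.33×10⁻²⁷ kg

Combine |q|V = ½mv² and r = mv/(|q|B): eliminate v to get m = qB²r²/(2V).
m = (1.602×10⁻¹⁹)(0.639)²(0.0351)²/(2·1.21×10⁴) ≈ 3.33×10⁻²⁷ kg.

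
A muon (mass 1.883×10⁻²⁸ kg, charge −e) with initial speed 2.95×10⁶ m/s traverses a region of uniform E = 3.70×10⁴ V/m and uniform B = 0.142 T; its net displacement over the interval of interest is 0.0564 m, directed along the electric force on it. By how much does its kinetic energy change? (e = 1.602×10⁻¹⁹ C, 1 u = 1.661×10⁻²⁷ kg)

ΔKE ≈ 3.34×10⁻¹⁶ J

The magnetic force is always ⟂ v and does no work; only the electric force changes KE.
ΔKE = F_E · d = |q|E d = (1.602×10⁻¹⁹)(3.70×10⁴)(0.0564) ≈ 3.34×10⁻¹⁶ J.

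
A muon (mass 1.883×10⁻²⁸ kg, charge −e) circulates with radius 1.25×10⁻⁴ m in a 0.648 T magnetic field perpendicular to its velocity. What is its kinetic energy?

KE ≈ 2.79 eV

v = |q|Br/m, then KE = ½mv² = (qBr)²/(2m).
v = (1.602×10⁻¹⁹)(0.648)(1.25×10⁻⁴)/1.883×10⁻²⁸ ≈ 6.891×10⁴ m/s.
KE = ½(1.883×10⁻²⁸)(6.891×10⁴)² ≈ 4.47×10⁻¹⁹ J = 2.79 eV.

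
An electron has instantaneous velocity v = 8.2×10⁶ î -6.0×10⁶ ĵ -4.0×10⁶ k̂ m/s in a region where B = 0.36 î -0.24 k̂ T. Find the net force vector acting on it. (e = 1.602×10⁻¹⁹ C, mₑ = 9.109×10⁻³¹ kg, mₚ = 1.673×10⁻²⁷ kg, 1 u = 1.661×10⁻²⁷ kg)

F ≈ (-2.31×10⁻¹³, -8.46×10⁻¹⁴, -3.46×10⁻¹³) N

v×B = (1.44×10⁶, 5.28×10⁵, 2.16×10⁶) N/C.
F = q v×B = (−1.602×10⁻¹⁹ C)·(1.44×10⁶, 5.28×10⁵, 2.16×10⁶) = (-2.31×10⁻¹³, -8.46×10⁻¹⁴, -3.46×10⁻¹³) N.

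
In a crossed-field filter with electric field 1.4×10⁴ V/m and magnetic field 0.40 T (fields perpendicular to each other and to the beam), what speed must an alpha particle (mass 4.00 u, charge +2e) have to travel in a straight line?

Zero net Lorentz force requires |qE| = |q v×B|, i.e. E = vB.
v = E/B = 1.4×10⁴/0.40 = 3.5×10⁴ m/s.
The result is independent of the particle's charge and mass.

v = 3.5×10⁴ m/s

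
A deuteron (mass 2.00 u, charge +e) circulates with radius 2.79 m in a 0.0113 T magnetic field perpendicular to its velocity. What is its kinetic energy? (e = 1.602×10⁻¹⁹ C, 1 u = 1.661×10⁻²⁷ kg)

v = |q|Br/m, then KE = ½mv² = (qBr)²/(2m).
v = (1.602×10⁻¹⁹)(0.0113)(2.79)/3.322×10⁻²⁷ ≈ 1.520×10⁶ m/s.
KE = ½(3.322×10⁻²⁷)(1.520×10⁶)² ≈ 3.84×10⁻¹⁵ J.

KE ≈ 3.84×10⁻¹⁵ J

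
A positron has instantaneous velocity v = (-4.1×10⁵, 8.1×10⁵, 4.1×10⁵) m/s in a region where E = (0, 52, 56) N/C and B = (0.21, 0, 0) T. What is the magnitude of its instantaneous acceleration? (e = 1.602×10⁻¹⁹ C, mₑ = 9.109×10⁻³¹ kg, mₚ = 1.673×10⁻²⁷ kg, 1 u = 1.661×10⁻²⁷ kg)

|a| ≈ 3.35×10¹⁶ m/s²

v×B = (0, 8.61×10⁴, -1.70×10⁵) N/C.
E + v×B = (0, 8.62×10⁴, -1.70×10⁵) N/C.
F = q(E + v×B) = (1.602×10⁻¹⁹ C)·(0, 8.62×10⁴, -1.70×10⁵) = (0, 1.38×10⁻¹⁴, -2.72×10⁻¹⁴) N.
|a| = |F|/m = 3.054×10⁻¹⁴/9.109×10⁻³¹ ≈ 3.35×10¹⁶ m/s².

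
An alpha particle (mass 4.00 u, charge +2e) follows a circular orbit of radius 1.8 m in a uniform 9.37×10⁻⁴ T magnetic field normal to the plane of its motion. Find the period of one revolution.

The cyclotron period depends only on m, q, B: T = 2πm/(|q|B).
T = 2π(6.644×10⁻²⁷)/((3.204×10⁻¹⁹)(9.37×10⁻⁴)) ≈ 1.39×10⁻⁴ s.

T ≈ 1.39×10⁻⁴ s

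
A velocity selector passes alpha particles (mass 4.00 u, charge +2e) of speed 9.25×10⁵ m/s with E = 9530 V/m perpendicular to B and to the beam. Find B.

Balance of forces in the selector: qE = qvB ⇒ B = E/v.
B = 9530/9.25×10⁵ = 0.0103 T.

B = 0.0103 T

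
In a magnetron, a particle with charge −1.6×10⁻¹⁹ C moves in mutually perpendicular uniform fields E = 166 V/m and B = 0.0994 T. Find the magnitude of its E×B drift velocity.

The steady drift has the magnetic force balancing the electric force, so v_d = E/B.
v_d = 166/0.0994 = 1670 m/s.

v_d ≈ 1670 m/s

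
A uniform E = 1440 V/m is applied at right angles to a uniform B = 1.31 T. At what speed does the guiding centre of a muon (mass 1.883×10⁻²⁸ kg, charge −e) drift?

v_d ≈ 1100 m/s

The steady drift has the magnetic force balancing the electric force, so v_d = E/B.
v_d = 1440/1.31 = 1100 m/s.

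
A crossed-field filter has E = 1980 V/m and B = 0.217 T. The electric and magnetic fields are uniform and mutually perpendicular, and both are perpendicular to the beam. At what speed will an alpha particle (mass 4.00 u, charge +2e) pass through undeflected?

v = 9120 m/s

Zero net Lorentz force requires |qE| = |q v×B|, i.e. E = vB.
v = E/B = 1980/0.217 = 9120 m/s.
The result is independent of the particle's charge and mass.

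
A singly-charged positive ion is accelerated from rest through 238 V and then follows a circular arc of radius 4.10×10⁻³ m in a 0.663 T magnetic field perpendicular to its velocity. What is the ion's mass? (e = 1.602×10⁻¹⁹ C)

Combine |q|V = ½mv² and r = mv/(|q|B): eliminate v to get m = qB²r²/(2V).
m = (1.602×10⁻¹⁹)(0.663)²(4.10×10⁻³)²/(2·238) ≈ 2.49×10⁻²⁷ kg.

m ≈ 2.49×10⁻²⁷ kg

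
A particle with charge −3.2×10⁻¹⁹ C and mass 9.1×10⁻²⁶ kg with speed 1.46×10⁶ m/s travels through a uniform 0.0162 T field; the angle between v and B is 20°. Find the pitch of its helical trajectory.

v∥ = v cosθ = 1.46×10⁶·cos20° ≈ 1.372×10⁶ m/s.
T = 2πm/(|q|B) = 2π(9.1×10⁻²⁶)/((3.2×10⁻¹⁹)(0.0162)) ≈ 1.103×10⁻⁴ s.
pitch = v∥ T = (1.372×10⁶)(1.103×10⁻⁴) ≈ 151 m.

p ≈ 151 m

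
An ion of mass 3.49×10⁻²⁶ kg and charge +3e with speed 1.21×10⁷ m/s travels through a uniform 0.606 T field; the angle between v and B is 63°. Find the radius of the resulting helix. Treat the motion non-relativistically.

v⊥ = v sinθ = 1.21×10⁷·sin63° ≈ 1.078×10⁷ m/s.
r = m v⊥/(|q|B) = (3.49×10⁻²⁶)(1.078×10⁷)/((4.806×10⁻¹⁹)(0.606)) ≈ 1.29 m.

r ≈ 1.29 m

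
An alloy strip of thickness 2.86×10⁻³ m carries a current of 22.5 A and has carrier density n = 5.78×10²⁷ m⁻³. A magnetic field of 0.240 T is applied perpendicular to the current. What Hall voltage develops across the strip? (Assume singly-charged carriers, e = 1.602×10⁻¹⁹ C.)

V_H = IB/(n e t).
V_H = (22.5)(0.240)/((5.78×10²⁷)(1.602×10⁻¹⁹)(2.86×10⁻³)) ≈ 2.04×10⁻⁶ V.

V_H ≈ 2.04×10⁻⁶ V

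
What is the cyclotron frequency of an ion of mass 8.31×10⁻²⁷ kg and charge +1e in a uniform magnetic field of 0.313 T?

f ≈ 9.60×10⁵ Hz

f = |q|B/(2πm).
f = (1.602×10⁻¹⁹)(0.313)/(2π·8.31×10⁻²⁷) ≈ 9.60×10⁵ Hz.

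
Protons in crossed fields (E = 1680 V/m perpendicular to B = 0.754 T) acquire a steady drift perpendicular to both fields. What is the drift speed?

v_d ≈ 2230 m/s

The E×B drift speed is v_d = E/B.
v_d = 1680/0.754 = 2230 m/s.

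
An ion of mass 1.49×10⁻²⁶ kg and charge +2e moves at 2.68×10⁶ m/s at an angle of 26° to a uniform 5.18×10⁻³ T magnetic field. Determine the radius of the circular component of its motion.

v⊥ = v sinθ = 2.68×10⁶·sin26° ≈ 1.175×10⁶ m/s.
r = m v⊥/(|q|B) = (1.49×10⁻²⁶)(1.175×10⁶)/((3.204×10⁻¹⁹)(5.18×10⁻³)) ≈ 10.5 m.

r ≈ 10.5 m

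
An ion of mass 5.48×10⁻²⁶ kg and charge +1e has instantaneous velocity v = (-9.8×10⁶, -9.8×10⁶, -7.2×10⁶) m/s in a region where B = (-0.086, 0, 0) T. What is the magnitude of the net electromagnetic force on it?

v×B = (0, 6.19×10⁵, -8.43×10⁵) N/C.
F = q v×B = (1.602×10⁻¹⁹ C)·(0, 6.19×10⁵, -8.43×10⁵) = (0, 9.92×10⁻¹⁴, -1.35×10⁻¹³) N.
|F| = 1.68×10⁻¹³ N.

|F| ≈ 1.68×10⁻¹³ N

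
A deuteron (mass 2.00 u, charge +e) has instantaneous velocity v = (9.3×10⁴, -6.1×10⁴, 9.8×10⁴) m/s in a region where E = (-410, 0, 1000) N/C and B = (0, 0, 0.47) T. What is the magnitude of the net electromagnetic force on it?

|F| ≈ 8.41×10⁻¹⁵ N

v×B = (-2.87×10⁴, -4.37×10⁴, 0) N/C.
E + v×B = (-2.91×10⁴, -4.37×10⁴, 1000) N/C.
F = q(E + v×B) = (1.602×10⁻¹⁹ C)·(-2.91×10⁴, -4.37×10⁴, 1000) = (-4.66×10⁻¹⁵, -7.00×10⁻¹⁵, 1.60×10⁻¹⁶) N.
|F| = 8.41×10⁻¹⁵ N.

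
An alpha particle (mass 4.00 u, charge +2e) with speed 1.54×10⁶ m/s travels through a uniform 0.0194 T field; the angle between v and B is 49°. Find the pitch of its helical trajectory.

v∥ = v cosθ = 1.54×10⁶·cos49° ≈ 1.010×10⁶ m/s.
T = 2πm/(|q|B) = 2π(6.644×10⁻²⁷)/((3.204×10⁻¹⁹)(0.0194)) ≈ 6.716×10⁻⁶ s.
pitch = v∥ T = (1.010×10⁶)(6.716×10⁻⁶) ≈ 6.79 m.

p ≈ 6.79 m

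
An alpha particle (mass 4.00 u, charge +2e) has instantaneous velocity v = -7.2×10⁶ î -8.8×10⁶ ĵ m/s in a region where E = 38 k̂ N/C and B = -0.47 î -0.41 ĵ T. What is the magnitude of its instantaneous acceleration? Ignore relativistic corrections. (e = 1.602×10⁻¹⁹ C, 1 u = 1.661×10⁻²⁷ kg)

|a| ≈ 5.71×10¹³ m/s²

v×B = (0, 0, -1.18×10⁶) N/C.
E + v×B = (0, 0, -1.18×10⁶) N/C.
F = q(E + v×B) = (3.204×10⁻¹⁹ C)·(0, 0, -1.18×10⁶) = (0, 0, -3.79×10⁻¹³) N.
|a| = |F|/m = 3.793×10⁻¹³/6.644×10⁻²⁷ ≈ 5.71×10¹³ m/s².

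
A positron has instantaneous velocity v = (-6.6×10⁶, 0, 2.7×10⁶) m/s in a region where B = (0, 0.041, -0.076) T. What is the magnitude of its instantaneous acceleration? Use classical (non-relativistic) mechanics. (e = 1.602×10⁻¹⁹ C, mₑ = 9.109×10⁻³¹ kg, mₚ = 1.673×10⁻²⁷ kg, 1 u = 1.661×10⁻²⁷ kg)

v×B = (-1.11×10⁵, -5.02×10⁵, -2.71×10⁵) N/C.
F = q v×B = (1.602×10⁻¹⁹ C)·(-1.11×10⁵, -5.02×10⁵, -2.71×10⁵) = (-1.77×10⁻¹⁴, -8.04×10⁻¹⁴, -4.34×10⁻¹⁴) N.
|a| = |F|/m = 9.301×10⁻¹⁴/9.109×10⁻³¹ ≈ 1.02×10¹⁷ m/s².

|a| ≈ 1.02×10¹⁷ m/s²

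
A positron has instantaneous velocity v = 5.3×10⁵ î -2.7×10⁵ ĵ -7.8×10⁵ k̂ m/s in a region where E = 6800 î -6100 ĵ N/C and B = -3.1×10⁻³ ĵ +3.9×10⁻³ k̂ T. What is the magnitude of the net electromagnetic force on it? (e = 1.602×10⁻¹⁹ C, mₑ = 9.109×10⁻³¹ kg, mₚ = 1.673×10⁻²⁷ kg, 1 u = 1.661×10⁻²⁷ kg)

v×B = (-3470, -2070, -1640) N/C.
E + v×B = (3330, -8170, -1640) N/C.
F = q(E + v×B) = (1.602×10⁻¹⁹ C)·(3330, -8170, -1640) = (5.33×10⁻¹⁶, -1.31×10⁻¹⁵, -2.63×10⁻¹⁶) N.
|F| = 1.44×10⁻¹⁵ N.

|F| ≈ 1.44×10⁻¹⁵ N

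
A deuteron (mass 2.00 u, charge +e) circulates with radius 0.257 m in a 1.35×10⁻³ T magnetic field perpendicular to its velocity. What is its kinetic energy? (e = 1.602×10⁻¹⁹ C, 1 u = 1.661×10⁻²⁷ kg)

v = |q|Br/m, then KE = ½mv² = (qBr)²/(2m).
v = (1.602×10⁻¹⁹)(1.35×10⁻³)(0.257)/3.322×10⁻²⁷ ≈ 1.673×10⁴ m/s.
KE = ½(3.322×10⁻²⁷)(1.673×10⁴)² ≈ 4.65×10⁻¹⁹ J.

KE ≈ 4.65×10⁻¹⁹ J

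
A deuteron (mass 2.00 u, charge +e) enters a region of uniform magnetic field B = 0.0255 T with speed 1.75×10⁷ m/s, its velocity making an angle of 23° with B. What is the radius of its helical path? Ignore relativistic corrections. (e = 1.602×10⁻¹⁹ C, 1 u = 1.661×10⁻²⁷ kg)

v⊥ = v sinθ = 1.75×10⁷·sin23° ≈ 6.838×10⁶ m/s.
r = m v⊥/(|q|B) = (3.322×10⁻²⁷)(6.838×10⁶)/((1.602×10⁻¹⁹)(0.0255)) ≈ 5.56 m.

r ≈ 5.56 m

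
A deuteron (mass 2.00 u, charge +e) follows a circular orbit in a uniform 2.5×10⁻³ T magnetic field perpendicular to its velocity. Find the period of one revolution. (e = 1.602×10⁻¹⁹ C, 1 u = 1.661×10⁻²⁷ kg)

T ≈ 5.2×10⁻⁵ s

The cyclotron period depends only on m, q, B: T = 2πm/(|q|B).
T = 2π(3.322×10⁻²⁷)/((1.602×10⁻¹⁹)(2.5×10⁻³)) ≈ 5.2×10⁻⁵ s.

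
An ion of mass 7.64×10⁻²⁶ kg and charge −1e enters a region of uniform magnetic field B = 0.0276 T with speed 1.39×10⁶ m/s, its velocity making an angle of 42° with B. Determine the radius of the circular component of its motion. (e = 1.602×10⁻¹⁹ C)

r ≈ 16.1 m

v⊥ = v sinθ = 1.39×10⁶·sin42° ≈ 9.301×10⁵ m/s.
r = m v⊥/(|q|B) = (7.64×10⁻²⁶)(9.301×10⁵)/((1.602×10⁻¹⁹)(0.0276)) ≈ 16.1 m.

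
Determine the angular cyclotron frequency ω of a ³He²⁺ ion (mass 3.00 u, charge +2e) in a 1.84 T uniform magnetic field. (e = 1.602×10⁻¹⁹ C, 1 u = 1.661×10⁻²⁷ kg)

ω ≈ 1.18×10⁸ rad/s

ω = |q|B/m.
ω = (3.204×10⁻¹⁹)(1.84)/4.983×10⁻²⁷ ≈ 1.18×10⁸ rad/s.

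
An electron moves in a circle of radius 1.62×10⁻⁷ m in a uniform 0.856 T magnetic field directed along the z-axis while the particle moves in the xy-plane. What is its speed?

v ≈ 2.44×10⁴ m/s

From |q|vB = mv²/r, v = |q|Br/m.
v = (1.602×10⁻¹⁹)(0.856)(1.62×10⁻⁷)/9.109×10⁻³¹ ≈ 2.44×10⁴ m/s.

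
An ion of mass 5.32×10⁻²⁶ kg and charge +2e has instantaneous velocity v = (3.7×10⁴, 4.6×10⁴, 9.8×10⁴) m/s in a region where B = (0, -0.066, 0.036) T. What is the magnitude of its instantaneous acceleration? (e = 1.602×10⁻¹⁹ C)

v×B = (8120, -1330, -2440) N/C.
F = q v×B = (3.204×10⁻¹⁹ C)·(8120, -1330, -2440) = (2.60×10⁻¹⁵, -4.27×10⁻¹⁶, -7.82×10⁻¹⁶) N.
|a| = |F|/m = 2.751×10⁻¹⁵/5.32×10⁻²⁶ ≈ 5.17×10¹⁰ m/s².

|a| ≈ 5.17×10¹⁰ m/s²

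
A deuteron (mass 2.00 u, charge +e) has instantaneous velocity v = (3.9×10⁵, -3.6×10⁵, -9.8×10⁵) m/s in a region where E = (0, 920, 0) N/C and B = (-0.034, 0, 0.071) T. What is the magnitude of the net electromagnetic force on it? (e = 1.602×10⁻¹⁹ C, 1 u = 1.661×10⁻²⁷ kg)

v×B = (-2.56×10⁴, 5630, -1.22×10⁴) N/C.
E + v×B = (-2.56×10⁴, 6550, -1.22×10⁴) N/C.
F = q(E + v×B) = (1.602×10⁻¹⁹ C)·(-2.56×10⁴, 6550, -1.22×10⁴) = (-4.09×10⁻¹⁵, 1.05×10⁻¹⁵, -1.96×10⁻¹⁵) N.
|F| = 4.66×10⁻¹⁵ N.

|F| ≈ 4.66×10⁻¹⁵ N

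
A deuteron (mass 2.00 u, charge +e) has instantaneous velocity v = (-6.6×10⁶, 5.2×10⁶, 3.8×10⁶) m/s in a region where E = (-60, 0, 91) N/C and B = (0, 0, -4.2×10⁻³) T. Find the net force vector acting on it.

v×B = (-2.18×10⁴, -2.77×10⁴, 0) N/C.
E + v×B = (-2.19×10⁴, -2.77×10⁴, 91.0) N/C.
F = q(E + v×B) = (1.602×10⁻¹⁹ C)·(-2.19×10⁴, -2.77×10⁴, 91.0) = (-3.51×10⁻¹⁵, -4.44×10⁻¹⁵, 1.46×10⁻¹⁷) N.

F ≈ (-3.51×10⁻¹⁵, -4.44×10⁻¹⁵, 1.46×10⁻¹⁷) N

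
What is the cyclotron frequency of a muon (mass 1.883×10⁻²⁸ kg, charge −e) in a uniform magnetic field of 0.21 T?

f ≈ 2.8×10⁷ Hz

f = |q|B/(2πm).
f = (1.602×10⁻¹⁹)(0.21)/(2π·1.883×10⁻²⁸) ≈ 2.8×10⁷ Hz.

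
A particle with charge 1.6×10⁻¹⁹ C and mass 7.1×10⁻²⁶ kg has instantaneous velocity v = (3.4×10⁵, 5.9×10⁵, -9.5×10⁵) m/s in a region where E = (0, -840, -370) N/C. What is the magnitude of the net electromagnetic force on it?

Only an electric field acts, so F = qE = (1.6×10⁻¹⁹ C)·(0, -840, -370) = (0, -1.34×10⁻¹⁶, -5.92×10⁻¹⁷) N.
|F| = 1.47×10⁻¹⁶ N.

|F| ≈ 1.47×10⁻¹⁶ N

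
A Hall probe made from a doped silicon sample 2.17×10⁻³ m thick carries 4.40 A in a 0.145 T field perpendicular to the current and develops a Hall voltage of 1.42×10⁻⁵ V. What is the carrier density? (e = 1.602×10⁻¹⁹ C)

From V_H = IB/(n e t), n = IB/(V_H e t).
n = (4.40)(0.145)/((1.42×10⁻⁵)(1.602×10⁻¹⁹)(2.17×10⁻³)) ≈ 1.29×10²⁶ m⁻³.

n ≈ 1.29×10²⁶ m⁻³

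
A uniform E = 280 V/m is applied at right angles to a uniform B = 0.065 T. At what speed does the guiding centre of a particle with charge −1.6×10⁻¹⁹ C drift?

v_d ≈ 4300 m/s

The steady drift has the magnetic force balancing the electric force, so v_d = E/B.
v_d = 280/0.065 = 4300 m/s.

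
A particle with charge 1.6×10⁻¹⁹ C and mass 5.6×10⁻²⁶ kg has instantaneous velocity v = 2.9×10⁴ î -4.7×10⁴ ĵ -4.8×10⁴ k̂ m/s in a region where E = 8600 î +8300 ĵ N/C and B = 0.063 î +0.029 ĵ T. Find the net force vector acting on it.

v×B = (1390, -3020, 3800) N/C.
E + v×B = (9990, 5280, 3800) N/C.
F = q(E + v×B) = (1.6×10⁻¹⁹ C)·(9990, 5280, 3800) = (1.60×10⁻¹⁵, 8.44×10⁻¹⁶, 6.08×10⁻¹⁶) N.

F ≈ (1.60×10⁻¹⁵, 8.44×10⁻¹⁶, 6.08×10⁻¹⁶) N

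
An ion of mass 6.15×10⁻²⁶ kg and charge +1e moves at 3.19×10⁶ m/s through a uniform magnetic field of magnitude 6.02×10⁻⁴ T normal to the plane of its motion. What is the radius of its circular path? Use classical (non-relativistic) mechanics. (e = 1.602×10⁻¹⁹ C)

r ≈ 2030 m

The magnetic force provides the centripetal force: |q|vB = mv²/r.
r = mv/(|q|B) = (6.15×10⁻²⁶)(3.19×10⁶)/((1.602×10⁻¹⁹)(6.02×10⁻⁴)) ≈ 2030 m.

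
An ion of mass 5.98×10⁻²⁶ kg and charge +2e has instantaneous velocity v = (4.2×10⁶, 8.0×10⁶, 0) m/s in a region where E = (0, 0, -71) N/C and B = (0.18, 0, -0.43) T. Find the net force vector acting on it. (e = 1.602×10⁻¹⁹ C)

v×B = (-3.44×10⁶, 1.81×10⁶, -1.44×10⁶) N/C.
E + v×B = (-3.44×10⁶, 1.81×10⁶, -1.44×10⁶) N/C.
F = q(E + v×B) = (3.204×10⁻¹⁹ C)·(-3.44×10⁶, 1.81×10⁶, -1.44×10⁶) = (-1.10×10⁻¹², 5.79×10⁻¹³, -4.61×10⁻¹³) N.

F ≈ (-1.10×10⁻¹², 5.79×10⁻¹³, -4.61×10⁻¹³) N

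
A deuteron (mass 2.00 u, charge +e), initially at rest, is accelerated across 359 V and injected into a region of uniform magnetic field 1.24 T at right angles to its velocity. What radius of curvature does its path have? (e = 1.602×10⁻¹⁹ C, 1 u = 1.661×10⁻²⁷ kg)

Acceleration: |q|V = ½mv² ⇒ v = √(2|q|V/m) = √(2·1.602×10⁻¹⁹·359/3.322×10⁻²⁷) ≈ 1.861×10⁵ m/s.
In the field: r = mv/(|q|B) = (3.322×10⁻²⁷)(1.861×10⁵)/((1.602×10⁻¹⁹)(1.24)) ≈ 3.11×10⁻³ m.

r ≈ 3.11×10⁻³ m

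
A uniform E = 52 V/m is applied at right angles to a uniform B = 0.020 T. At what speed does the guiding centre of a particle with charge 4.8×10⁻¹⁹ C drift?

v_d ≈ 2600 m/s

The E×B drift speed is v_d = E/B.
v_d = 52/0.020 = 2600 m/s.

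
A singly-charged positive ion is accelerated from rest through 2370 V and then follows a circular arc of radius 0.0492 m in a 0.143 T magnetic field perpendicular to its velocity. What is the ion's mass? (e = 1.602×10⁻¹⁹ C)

Combine |q|V = ½mv² and r = mv/(|q|B): eliminate v to get m = qB²r²/(2V).
m = (1.602×10⁻¹⁹)(0.143)²(0.0492)²/(2·2370) ≈ 1.67×10⁻²⁷ kg.

m ≈ 1.67×10⁻²⁷ kg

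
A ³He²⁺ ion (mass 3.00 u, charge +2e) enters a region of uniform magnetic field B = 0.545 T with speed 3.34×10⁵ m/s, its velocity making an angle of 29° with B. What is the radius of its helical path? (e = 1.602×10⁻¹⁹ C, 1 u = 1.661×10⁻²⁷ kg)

v⊥ = v sinθ = 3.34×10⁵·sin29° ≈ 1.619×10⁵ m/s.
r = m v⊥/(|q|B) = (4.983×10⁻²⁷)(1.619×10⁵)/((3.204×10⁻¹⁹)(0.545)) ≈ 4.62×10⁻³ m.

r ≈ 4.62×10⁻³ m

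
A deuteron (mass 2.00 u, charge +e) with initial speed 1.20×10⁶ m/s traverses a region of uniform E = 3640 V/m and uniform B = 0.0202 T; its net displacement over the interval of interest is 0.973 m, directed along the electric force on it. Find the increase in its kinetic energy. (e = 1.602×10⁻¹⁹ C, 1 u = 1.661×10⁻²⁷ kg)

ΔKE ≈ 5.67×10⁻¹⁶ J

The magnetic force is always ⟂ v and does no work; only the electric force changes KE.
ΔKE = F_E · d = |q|E d = (1.602×10⁻¹⁹)(3640)(0.973) ≈ 5.67×10⁻¹⁶ J.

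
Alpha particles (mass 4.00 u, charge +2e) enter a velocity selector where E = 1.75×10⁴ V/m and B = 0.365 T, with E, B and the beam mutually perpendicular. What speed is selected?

For undeflected motion the electric and magnetic forces balance: qE = qvB.
v = E/B = 1.75×10⁴/0.365 = 4.79×10⁴ m/s.

v = 4.79×10⁴ m/s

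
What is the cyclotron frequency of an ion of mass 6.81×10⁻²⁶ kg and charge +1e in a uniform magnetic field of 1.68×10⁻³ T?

f ≈ 629 Hz

f = |q|B/(2πm).
f = (1.602×10⁻¹⁹)(1.68×10⁻³)/(2π·6.81×10⁻²⁶) ≈ 629 Hz.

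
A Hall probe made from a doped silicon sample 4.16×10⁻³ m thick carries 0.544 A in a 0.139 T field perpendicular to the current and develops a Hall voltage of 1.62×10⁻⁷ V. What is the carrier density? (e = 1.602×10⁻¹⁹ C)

From V_H = IB/(n e t), n = IB/(V_H e t).
n = (0.544)(0.139)/((1.62×10⁻⁷)(1.602×10⁻¹⁹)(4.16×10⁻³)) ≈ 7.00×10²⁶ m⁻³.

n ≈ 7.00×10²⁶ m⁻³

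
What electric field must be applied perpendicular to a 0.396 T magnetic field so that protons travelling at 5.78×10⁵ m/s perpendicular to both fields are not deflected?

For straight-line motion qE = qvB, so E = vB.
E = 5.78×10⁵ × 0.396 = 2.29×10⁵ V/m.

E = 2.29×10⁵ V/m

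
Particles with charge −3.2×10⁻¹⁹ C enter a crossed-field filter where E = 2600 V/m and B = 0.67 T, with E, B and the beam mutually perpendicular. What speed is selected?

For undeflected motion the electric and magnetic forces balance: qE = qvB.
v = E/B = 2600/0.67 = 3900 m/s.

v = 3900 m/s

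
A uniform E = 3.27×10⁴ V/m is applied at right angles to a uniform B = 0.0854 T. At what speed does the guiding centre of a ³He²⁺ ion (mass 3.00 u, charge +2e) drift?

v_d ≈ 3.83×10⁵ m/s

The steady drift has the magnetic force balancing the electric force, so v_d = E/B.
v_d = 3.27×10⁴/0.0854 = 3.83×10⁵ m/s.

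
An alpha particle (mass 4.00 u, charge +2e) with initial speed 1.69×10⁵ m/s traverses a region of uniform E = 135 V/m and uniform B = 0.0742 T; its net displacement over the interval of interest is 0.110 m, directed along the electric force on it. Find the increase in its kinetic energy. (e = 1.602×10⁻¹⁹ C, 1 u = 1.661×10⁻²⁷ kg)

ΔKE ≈ 4.76×10⁻¹⁸ J

The magnetic force is always ⟂ v and does no work; only the electric force changes KE.
ΔKE = F_E · d = |q|E d = (3.204×10⁻¹⁹)(135)(0.110) ≈ 4.76×10⁻¹⁸ J.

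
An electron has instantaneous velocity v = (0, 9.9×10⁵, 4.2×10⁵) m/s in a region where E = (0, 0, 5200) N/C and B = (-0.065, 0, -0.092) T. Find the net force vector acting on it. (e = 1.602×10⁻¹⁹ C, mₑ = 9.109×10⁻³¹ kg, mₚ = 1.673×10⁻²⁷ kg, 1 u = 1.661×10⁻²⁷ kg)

F ≈ (1.46×10⁻¹⁴, 4.37×10⁻¹⁵, -1.11×10⁻¹⁴) N

v×B = (-9.11×10⁴, -2.73×10⁴, 6.44×10⁴) N/C.
E + v×B = (-9.11×10⁴, -2.73×10⁴, 6.96×10⁴) N/C.
F = q(E + v×B) = (−1.602×10⁻¹⁹ C)·(-9.11×10⁴, -2.73×10⁴, 6.96×10⁴) = (1.46×10⁻¹⁴, 4.37×10⁻¹⁵, -1.11×10⁻¹⁴) N.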